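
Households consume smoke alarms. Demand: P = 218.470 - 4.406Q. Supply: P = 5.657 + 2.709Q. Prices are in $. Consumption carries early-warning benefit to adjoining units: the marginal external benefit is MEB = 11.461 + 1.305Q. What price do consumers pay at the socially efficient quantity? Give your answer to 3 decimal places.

P = $48.392

Social marginal benefit = demand + MEB = 229.931 - 3.101Q.
Set SMB = MC: 229.931 - 3.101Q = 5.657 + 2.709Q → Q* = 38.6014.
Consumer price on the demand curve at Q*: 218.470 − 4.406×38.6014 = 48.3922.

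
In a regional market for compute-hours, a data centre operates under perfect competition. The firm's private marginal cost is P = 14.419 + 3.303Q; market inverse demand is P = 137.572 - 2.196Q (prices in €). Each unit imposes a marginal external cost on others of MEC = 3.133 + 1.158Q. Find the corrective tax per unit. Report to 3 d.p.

Social marginal cost = private MC + MEC = 17.552 + 4.461Q.
Set SMC = demand: 17.552 + 4.461Q = 137.572 - 2.196Q → Q* = 18.0291.
The Pigouvian tax equals MEC at Q*: 3.133 + 1.158×18.0291 = 24.0107.

tax = €24.011 per unit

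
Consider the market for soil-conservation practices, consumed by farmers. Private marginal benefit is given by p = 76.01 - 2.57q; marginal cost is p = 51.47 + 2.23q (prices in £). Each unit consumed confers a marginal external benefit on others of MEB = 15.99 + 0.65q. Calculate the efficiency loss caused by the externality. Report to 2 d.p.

DWL = £44.94

Market equilibrium (private): 51.47 + 2.23q = 76.01 - 2.57q → q_m = 5.1125.
Social marginal benefit = demand + MEB = 92.00 - 1.92q.
Set SMB = MC: 92.00 - 1.92q = 51.47 + 2.23q → q* = 9.7663.
The welfare-loss triangle has base |q_m − q*| and height MEB(q_m) (the vertical gap between SMB and MC is zero at q* and MEB at q_m).
DWL = ½ × 4.6538 × 19.3131 = 44.9397.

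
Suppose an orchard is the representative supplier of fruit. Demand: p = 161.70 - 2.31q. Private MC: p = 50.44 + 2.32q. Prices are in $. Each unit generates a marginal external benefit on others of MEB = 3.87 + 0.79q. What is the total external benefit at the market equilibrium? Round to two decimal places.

Market equilibrium (private): 50.44 + 2.32q = 161.70 - 2.31q → q_m = 24.0302.
Total external benefit = ∫₀^{q_m} (3.87 + 0.79q) dq = 3.87×24.0302 + ½×0.79×24.0302² = 321.0898.

$321.09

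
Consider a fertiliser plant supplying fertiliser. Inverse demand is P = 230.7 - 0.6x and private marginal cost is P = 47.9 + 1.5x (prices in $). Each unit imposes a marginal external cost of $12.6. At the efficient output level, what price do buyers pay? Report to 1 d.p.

P = $182.1

Social marginal cost = private MC + MEC = 60.5 + 1.5x.
Set SMC = demand: 60.5 + 1.5x = 230.7 - 0.6x → x* = 81.0476.
Consumer price on the demand curve at x*: 230.7 − 0.6×81.0476 = 182.0714.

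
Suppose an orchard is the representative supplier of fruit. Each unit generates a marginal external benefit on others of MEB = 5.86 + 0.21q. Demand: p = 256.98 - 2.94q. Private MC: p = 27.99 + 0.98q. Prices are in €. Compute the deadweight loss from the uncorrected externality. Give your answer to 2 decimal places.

Market equilibrium (private): 27.99 + 0.98q = 256.98 - 2.94q → q_m = 58.4158.
Social marginal cost = private MC − MEB = 22.13 + 0.77q.
Set SMC = demand: 22.13 + 0.77q = 256.98 - 2.94q → q* = 63.3019.
The welfare-loss triangle has base |q_m − q*| and height MEB(q_m) (the vertical gap between SMC and demand is zero at q* and MEB at q_m).
DWL = ½ × 4.8861 × 18.1273 = 44.2859.

DWL = €44.29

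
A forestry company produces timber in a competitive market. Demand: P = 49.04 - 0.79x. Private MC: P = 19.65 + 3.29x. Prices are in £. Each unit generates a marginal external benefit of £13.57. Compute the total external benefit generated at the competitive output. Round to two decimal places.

Market equilibrium (private): 19.65 + 3.29x = 49.04 - 0.79x → x_m = 7.2034.
Total external benefit = MEB × x_m = 13.57 × 7.2034 = 97.7501.

£97.75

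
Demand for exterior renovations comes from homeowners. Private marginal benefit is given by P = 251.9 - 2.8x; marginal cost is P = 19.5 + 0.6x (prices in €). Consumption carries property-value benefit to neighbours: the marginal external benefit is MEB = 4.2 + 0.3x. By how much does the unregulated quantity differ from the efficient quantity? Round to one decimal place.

8.0 units

Market equilibrium (private): 19.5 + 0.6x = 251.9 - 2.8x → x_m = 68.3529.
Social marginal benefit = demand + MEB = 256.1 - 2.5x.
Set SMB = MC: 256.1 - 2.5x = 19.5 + 0.6x → x* = 76.3226.
Gap = |68.3529 − 76.3226| = 7.9697.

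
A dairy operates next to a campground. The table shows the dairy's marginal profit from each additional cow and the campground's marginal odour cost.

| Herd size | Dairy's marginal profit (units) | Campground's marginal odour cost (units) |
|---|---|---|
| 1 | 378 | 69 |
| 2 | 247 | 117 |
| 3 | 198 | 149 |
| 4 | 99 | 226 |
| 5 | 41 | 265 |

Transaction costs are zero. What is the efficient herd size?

3

Bargaining reaches the level where marginal profit last exceeds marginal odour cost.
That holds through level 3 (198 ≥ 149) but not at 4 (99 < 226).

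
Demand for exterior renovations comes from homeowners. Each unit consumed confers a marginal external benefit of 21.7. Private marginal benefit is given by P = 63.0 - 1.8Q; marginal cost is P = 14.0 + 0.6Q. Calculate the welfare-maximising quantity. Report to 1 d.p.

Social marginal benefit = demand + MEB = 84.7 - 1.8Q.
Set SMB = MC: 84.7 - 1.8Q = 14.0 + 0.6Q → Q* = 29.4583.

Q* = 29.5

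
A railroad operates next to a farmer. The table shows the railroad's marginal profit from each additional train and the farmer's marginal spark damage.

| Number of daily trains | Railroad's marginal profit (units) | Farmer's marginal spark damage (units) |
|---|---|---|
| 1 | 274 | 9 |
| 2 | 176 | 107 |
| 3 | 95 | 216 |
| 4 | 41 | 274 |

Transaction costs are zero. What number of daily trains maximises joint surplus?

Bargaining reaches the level where marginal profit last exceeds marginal spark damage.
That holds through level 2 (176 ≥ 107) but not at 3 (95 < 216).

2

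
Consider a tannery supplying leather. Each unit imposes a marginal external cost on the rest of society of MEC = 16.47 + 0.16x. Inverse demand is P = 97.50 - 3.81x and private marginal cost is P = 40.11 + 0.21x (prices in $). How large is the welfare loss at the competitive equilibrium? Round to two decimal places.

DWL = $42.07

Market equilibrium (private): 40.11 + 0.21x = 97.50 - 3.81x → x_m = 14.2761.
Social marginal cost = private MC + MEC = 56.58 + 0.37x.
Set SMC = demand: 56.58 + 0.37x = 97.50 - 3.81x → x* = 9.7895.
The welfare-loss triangle has base |x_m − x*| and height MEC(x_m) (the vertical gap between SMC and demand is zero at x* and MEC at x_m).
DWL = ½ × 4.4866 × 18.7542 = 42.0713.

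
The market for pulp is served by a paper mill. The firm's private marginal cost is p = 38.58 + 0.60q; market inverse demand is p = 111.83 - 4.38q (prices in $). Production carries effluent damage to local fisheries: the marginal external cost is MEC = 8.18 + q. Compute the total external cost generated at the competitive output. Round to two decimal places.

$228.49

Market equilibrium (private): 38.58 + 0.60q = 111.83 - 4.38q → q_m = 14.7088.
Total external cost = ∫₀^{q_m} (8.18 + 1.00q) dq = 8.18×14.7088 + ½×1.00×14.7088² = 228.4924.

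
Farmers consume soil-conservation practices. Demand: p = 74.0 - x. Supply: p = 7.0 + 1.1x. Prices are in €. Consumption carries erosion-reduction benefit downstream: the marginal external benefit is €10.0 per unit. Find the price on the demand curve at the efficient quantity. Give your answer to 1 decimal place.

P = €37.3

Social marginal benefit = demand + MEB = 84.0 - x.
Set SMB = MC: 84.0 - x = 7.0 + 1.1x → x* = 36.6667.
Consumer price on the demand curve at x*: 74.0 − 1.0×36.6667 = 37.3333.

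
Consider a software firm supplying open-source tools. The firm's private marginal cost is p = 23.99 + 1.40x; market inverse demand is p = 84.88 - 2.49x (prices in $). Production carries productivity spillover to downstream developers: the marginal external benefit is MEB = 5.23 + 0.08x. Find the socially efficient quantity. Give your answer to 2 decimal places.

x* = 17.35

Social marginal cost = private MC − MEB = 18.76 + 1.32x.
Set SMC = demand: 18.76 + 1.32x = 84.88 - 2.49x → x* = 17.3543.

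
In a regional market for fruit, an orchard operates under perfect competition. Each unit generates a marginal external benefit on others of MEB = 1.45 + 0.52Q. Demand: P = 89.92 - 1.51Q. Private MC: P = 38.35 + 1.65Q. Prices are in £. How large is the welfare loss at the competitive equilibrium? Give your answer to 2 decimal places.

DWL = £18.70

Market equilibrium (private): 38.35 + 1.65Q = 89.92 - 1.51Q → Q_m = 16.3196.
Social marginal cost = private MC − MEB = 36.90 + 1.13Q.
Set SMC = demand: 36.90 + 1.13Q = 89.92 - 1.51Q → Q* = 20.0833.
Between Q* and Q_m the wedge demand − SMC runs linearly from 0 to MEB(Q_m), so the loss is a triangle.
DWL = ½ × 3.7637 × 9.9362 = 18.6984.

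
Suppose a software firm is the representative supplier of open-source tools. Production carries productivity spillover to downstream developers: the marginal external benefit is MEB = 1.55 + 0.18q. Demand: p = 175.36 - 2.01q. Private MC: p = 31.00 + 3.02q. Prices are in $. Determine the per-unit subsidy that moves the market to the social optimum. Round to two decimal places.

Social marginal cost = private MC − MEB = 29.45 + 2.84q.
Set SMC = demand: 29.45 + 2.84q = 175.36 - 2.01q → q* = 30.0845.
The Pigouvian subsidy equals MEB at q*: 1.55 + 0.18×30.0845 = 6.9652.

subsidy = $6.97 per unit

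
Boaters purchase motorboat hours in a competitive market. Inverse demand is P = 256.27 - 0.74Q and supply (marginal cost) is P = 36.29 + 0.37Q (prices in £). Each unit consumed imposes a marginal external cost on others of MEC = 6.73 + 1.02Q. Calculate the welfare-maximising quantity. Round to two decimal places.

Q* = 100.12

Social marginal benefit = demand − MEC = 249.54 - 1.76Q.
Set SMB = MC: 249.54 - 1.76Q = 36.29 + 0.37Q → Q* = 100.1174.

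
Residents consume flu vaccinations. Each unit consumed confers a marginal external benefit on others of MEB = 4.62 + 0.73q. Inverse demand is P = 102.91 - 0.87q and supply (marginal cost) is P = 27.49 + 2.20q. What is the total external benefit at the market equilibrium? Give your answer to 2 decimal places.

Market equilibrium (private): 27.49 + 2.20q = 102.91 - 0.87q → q_m = 24.5668.
Total external benefit = ∫₀^{q_m} (4.62 + 0.73q) dq = 4.62×24.5668 + ½×0.73×24.5668² = 333.7862.

333.79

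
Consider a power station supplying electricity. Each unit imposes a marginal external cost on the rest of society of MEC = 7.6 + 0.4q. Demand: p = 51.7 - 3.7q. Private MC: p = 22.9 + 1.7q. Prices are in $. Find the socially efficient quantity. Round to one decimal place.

q* = 3.7

Social marginal cost = private MC + MEC = 30.5 + 2.1q.
Set SMC = demand: 30.5 + 2.1q = 51.7 - 3.7q → q* = 3.6552.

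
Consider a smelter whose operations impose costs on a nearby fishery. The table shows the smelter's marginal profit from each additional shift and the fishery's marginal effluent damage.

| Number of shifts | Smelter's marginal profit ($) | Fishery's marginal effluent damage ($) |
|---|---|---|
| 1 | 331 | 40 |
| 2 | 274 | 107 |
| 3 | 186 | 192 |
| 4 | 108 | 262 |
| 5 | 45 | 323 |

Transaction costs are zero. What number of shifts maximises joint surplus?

Bargaining reaches the level where marginal profit last exceeds marginal effluent damage.
That holds through level 2 (274 ≥ 107) but not at 3 (186 < 192).

2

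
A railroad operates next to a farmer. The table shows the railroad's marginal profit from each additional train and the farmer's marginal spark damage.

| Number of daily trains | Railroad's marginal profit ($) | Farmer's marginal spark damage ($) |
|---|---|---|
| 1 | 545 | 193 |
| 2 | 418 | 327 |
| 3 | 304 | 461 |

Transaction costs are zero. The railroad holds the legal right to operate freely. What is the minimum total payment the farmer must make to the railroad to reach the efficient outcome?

$304

Left alone the railroad would choose level 3 (marginal profit stays positive).
Efficient level: k* = 2 (marginal profit ≥ marginal spark damage through 2).
The farmer must at least cover the railroad's forgone profit from cutting 3→2: 304 = 304.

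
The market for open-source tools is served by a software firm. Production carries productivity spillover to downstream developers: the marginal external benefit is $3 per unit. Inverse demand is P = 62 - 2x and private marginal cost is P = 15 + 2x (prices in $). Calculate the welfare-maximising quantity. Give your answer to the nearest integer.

Social marginal cost = private MC − MEB = 12 + 2x.
Set SMC = demand: 12 + 2x = 62 - 2x → x* = 12.5000.

x* = 13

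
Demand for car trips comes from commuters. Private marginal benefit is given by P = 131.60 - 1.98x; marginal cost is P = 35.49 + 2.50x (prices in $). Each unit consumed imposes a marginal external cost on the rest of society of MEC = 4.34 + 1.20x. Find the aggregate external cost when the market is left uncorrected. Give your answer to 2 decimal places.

$369.25

Market equilibrium (private): 35.49 + 2.50x = 131.60 - 1.98x → x_m = 21.4531.
Total external cost = ∫₀^{x_m} (4.34 + 1.20x) dx = 4.34×21.4531 + ½×1.20×21.4531² = 369.2478.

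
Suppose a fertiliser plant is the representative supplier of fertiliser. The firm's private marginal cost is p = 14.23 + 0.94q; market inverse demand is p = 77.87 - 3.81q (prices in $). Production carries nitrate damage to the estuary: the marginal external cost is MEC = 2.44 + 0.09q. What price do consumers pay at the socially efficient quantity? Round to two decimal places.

P = $29.69

Social marginal cost = private MC + MEC = 16.67 + 1.03q.
Set SMC = demand: 16.67 + 1.03q = 77.87 - 3.81q → q* = 12.6446.
Consumer price on the demand curve at q*: 77.87 − 3.81×12.6446 = 29.6941.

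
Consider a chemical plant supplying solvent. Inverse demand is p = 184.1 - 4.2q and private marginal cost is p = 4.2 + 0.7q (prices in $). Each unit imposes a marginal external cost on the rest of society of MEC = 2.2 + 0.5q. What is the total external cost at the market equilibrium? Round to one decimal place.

Market equilibrium (private): 4.2 + 0.7q = 184.1 - 4.2q → q_m = 36.7143.
Total external cost = ∫₀^{q_m} (2.2 + 0.5q) dq = 2.2×36.7143 + ½×0.5×36.7143² = 417.7564.

$417.8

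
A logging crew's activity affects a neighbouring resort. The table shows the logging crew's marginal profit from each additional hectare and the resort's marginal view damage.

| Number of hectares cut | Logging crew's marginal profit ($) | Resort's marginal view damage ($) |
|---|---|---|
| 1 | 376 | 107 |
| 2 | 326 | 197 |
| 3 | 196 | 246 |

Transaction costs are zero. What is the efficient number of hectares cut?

2

Bargaining reaches the level where marginal profit last exceeds marginal view damage.
That holds through level 2 (326 ≥ 197) but not at 3 (196 < 246).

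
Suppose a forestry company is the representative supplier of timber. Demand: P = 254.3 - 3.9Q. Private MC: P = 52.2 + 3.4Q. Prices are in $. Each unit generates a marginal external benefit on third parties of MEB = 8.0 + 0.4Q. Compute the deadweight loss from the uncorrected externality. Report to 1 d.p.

DWL = $26.4

Market equilibrium (private): 52.2 + 3.4Q = 254.3 - 3.9Q → Q_m = 27.6849.
Social marginal cost = private MC − MEB = 44.2 + 3.0Q.
Set SMC = demand: 44.2 + 3.0Q = 254.3 - 3.9Q → Q* = 30.4493.
The loss is the area between SMC and demand from Q* to Q_m; with linear curves that's a triangle of height MEB(Q_m).
DWL = ½ × 2.7644 × 19.0740 = 26.3641.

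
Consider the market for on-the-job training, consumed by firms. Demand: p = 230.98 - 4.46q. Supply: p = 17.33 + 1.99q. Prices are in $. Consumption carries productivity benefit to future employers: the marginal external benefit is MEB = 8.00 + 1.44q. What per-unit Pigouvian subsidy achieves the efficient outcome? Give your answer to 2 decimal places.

Social marginal benefit = demand + MEB = 238.98 - 3.02q.
Set SMB = MC: 238.98 - 3.02q = 17.33 + 1.99q → q* = 44.2415.
The Pigouvian subsidy equals MEB at q*: 8.00 + 1.44×44.2415 = 71.7078.

subsidy = $71.71 per unit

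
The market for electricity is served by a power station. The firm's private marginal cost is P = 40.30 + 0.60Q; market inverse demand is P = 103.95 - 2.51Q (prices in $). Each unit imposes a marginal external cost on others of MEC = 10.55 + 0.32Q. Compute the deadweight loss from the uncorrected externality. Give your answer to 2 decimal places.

DWL = $42.62

Market equilibrium (private): 40.30 + 0.60Q = 103.95 - 2.51Q → Q_m = 20.4662.
Social marginal cost = private MC + MEC = 50.85 + 0.92Q.
Set SMC = demand: 50.85 + 0.92Q = 103.95 - 2.51Q → Q* = 15.4810.
The loss is the area between SMC and demand from Q* to Q_m; with linear curves that's a triangle of height MEC(Q_m).
DWL = ½ × 4.9852 × 17.0992 = 42.6215.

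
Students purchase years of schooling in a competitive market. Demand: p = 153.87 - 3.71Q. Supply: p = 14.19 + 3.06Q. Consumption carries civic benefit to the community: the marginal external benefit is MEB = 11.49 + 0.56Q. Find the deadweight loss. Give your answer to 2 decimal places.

Market equilibrium (private): 14.19 + 3.06Q = 153.87 - 3.71Q → Q_m = 20.6322.
Social marginal benefit = demand + MEB = 165.36 - 3.15Q.
Set SMB = MC: 165.36 - 3.15Q = 14.19 + 3.06Q → Q* = 24.3430.
Height of the DWL triangle at Q_m is SMB(Q_m) − MC(Q_m) = MEB(Q_m) = 23.0440.
DWL = ½ × 3.7108 × 23.0440 = 42.7558.

DWL = 42.76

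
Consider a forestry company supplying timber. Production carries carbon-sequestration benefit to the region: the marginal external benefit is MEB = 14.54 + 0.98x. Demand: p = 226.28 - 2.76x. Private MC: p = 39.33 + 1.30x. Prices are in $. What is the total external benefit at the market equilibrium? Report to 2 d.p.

$1708.47

Market equilibrium (private): 39.33 + 1.30x = 226.28 - 2.76x → x_m = 46.0468.
Total external benefit = ∫₀^{x_m} (14.54 + 0.98x) dx = 14.54×46.0468 + ½×0.98×46.0468² = 1708.4713.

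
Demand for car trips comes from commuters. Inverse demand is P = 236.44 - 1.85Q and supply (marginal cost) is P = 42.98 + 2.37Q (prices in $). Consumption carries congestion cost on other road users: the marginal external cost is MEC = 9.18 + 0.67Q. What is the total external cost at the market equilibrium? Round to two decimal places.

$1124.89

Market equilibrium (private): 42.98 + 2.37Q = 236.44 - 1.85Q → Q_m = 45.8436.
Total external cost = ∫₀^{Q_m} (9.18 + 0.67Q) dQ = 9.18×45.8436 + ½×0.67×45.8436² = 1124.8922.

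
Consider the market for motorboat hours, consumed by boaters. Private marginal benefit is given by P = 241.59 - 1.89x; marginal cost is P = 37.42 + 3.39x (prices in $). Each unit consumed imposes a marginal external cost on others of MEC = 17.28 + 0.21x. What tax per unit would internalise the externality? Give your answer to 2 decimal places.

tax = $24.43 per unit

Social marginal benefit = demand − MEC = 224.31 - 2.10x.
Set SMB = MC: 224.31 - 2.10x = 37.42 + 3.39x → x* = 34.0419.
The Pigouvian tax equals MEC at x*: 17.28 + 0.21×34.0419 = 24.4288.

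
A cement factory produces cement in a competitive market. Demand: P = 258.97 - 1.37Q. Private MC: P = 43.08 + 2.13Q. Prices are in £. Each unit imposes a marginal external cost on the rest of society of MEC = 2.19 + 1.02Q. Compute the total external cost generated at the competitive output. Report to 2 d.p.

Market equilibrium (private): 43.08 + 2.13Q = 258.97 - 1.37Q → Q_m = 61.6829.
Total external cost = ∫₀^{Q_m} (2.19 + 1.02Q) dQ = 2.19×61.6829 + ½×1.02×61.6829² = 2075.5234.

£2075.52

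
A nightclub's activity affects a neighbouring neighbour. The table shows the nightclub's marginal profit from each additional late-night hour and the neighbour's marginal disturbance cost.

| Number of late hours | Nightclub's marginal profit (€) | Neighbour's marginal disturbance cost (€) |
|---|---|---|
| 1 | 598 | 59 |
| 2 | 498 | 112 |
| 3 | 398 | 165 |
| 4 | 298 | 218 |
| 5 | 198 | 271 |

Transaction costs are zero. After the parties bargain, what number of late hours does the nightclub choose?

4

Bargaining reaches the level where marginal profit last exceeds marginal disturbance cost.
That holds through level 4 (298 ≥ 218) but not at 5 (198 < 271).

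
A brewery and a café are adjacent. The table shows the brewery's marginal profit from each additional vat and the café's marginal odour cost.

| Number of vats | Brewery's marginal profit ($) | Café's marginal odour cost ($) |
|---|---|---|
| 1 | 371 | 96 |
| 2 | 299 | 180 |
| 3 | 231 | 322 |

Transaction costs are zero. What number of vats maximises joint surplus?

Bargaining reaches the level where marginal profit last exceeds marginal odour cost.
That holds through level 2 (299 ≥ 180) but not at 3 (231 < 322).

2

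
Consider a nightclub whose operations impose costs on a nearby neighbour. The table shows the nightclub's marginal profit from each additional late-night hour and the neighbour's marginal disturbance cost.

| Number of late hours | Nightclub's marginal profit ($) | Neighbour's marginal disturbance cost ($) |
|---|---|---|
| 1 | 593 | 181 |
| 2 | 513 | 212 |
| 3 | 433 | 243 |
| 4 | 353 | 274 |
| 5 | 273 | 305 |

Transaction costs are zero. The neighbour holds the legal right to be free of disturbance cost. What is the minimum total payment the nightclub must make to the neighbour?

Efficient level: marginal profit ≥ marginal disturbance cost through level 4, so k* = 4.
With the neighbour holding the right, the nightclub must at least compensate total damage at k*: 181 + 212 + 243 + 274 = 910.

$910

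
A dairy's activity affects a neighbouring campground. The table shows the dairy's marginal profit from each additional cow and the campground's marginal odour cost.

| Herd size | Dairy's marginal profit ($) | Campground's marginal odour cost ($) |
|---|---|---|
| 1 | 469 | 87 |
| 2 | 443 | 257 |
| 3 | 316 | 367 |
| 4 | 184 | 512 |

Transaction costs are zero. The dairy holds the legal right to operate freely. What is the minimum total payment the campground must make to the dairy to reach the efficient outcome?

$500

Left alone the dairy would choose level 4 (marginal profit stays positive).
Efficient level: k* = 2 (marginal profit ≥ marginal odour cost through 2).
The campground must at least cover the dairy's forgone profit from cutting 4→2: 316 + 184 = 500.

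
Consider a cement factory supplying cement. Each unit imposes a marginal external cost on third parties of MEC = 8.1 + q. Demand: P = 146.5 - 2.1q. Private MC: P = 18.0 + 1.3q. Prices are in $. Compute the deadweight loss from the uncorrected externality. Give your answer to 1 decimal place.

Market equilibrium (private): 18.0 + 1.3q = 146.5 - 2.1q → q_m = 37.7941.
Social marginal cost = private MC + MEC = 26.1 + 2.3q.
Set SMC = demand: 26.1 + 2.3q = 146.5 - 2.1q → q* = 27.3636.
The welfare-loss triangle has base |q_m − q*| and height MEC(q_m) (the vertical gap between SMC and demand is zero at q* and MEC at q_m).
DWL = ½ × 10.4305 × 45.8941 = 239.3492.

DWL = $239.3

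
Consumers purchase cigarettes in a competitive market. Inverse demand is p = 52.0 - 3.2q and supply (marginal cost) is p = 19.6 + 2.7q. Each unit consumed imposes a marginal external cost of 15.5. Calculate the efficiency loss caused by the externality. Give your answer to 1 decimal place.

Market equilibrium (private): 19.6 + 2.7q = 52.0 - 3.2q → q_m = 5.4915.
Social marginal benefit = demand − MEC = 36.5 - 3.2q.
Set SMB = MC: 36.5 - 3.2q = 19.6 + 2.7q → q* = 2.8644.
Height of the DWL triangle at q_m is MC(q_m) − SMB(q_m) = MEC(q_m) = 15.5000.
DWL = ½ × 2.6271 × 15.5000 = 20.3600.

DWL = 20.4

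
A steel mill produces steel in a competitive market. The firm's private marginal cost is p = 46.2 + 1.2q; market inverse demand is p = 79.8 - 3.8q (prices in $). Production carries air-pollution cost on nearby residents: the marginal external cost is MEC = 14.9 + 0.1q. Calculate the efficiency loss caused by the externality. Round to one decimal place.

Market equilibrium (private): 46.2 + 1.2q = 79.8 - 3.8q → q_m = 6.7200.
Social marginal cost = private MC + MEC = 61.1 + 1.3q.
Set SMC = demand: 61.1 + 1.3q = 79.8 - 3.8q → q* = 3.6667.
The welfare-loss triangle has base |q_m − q*| and height MEC(q_m) (the vertical gap between SMC and demand is zero at q* and MEC at q_m).
DWL = ½ × 3.0533 × 15.5720 = 23.7730.

DWL = $23.8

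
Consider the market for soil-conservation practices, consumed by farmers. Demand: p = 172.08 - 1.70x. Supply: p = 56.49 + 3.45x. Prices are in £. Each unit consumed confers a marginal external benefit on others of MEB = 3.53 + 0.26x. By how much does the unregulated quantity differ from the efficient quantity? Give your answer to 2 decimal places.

Market equilibrium (private): 56.49 + 3.45x = 172.08 - 1.70x → x_m = 22.4447.
Social marginal benefit = demand + MEB = 175.61 - 1.44x.
Set SMB = MC: 175.61 - 1.44x = 56.49 + 3.45x → x* = 24.3599.
Gap = |22.4447 − 24.3599| = 1.9152.

1.92 units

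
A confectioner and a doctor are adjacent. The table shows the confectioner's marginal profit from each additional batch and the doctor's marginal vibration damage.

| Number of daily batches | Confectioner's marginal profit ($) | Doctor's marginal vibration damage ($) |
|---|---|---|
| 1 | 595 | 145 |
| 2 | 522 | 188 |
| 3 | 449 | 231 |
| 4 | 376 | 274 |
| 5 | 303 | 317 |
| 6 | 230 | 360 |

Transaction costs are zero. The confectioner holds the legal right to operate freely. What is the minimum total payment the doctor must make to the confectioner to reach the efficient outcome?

Left alone the confectioner would choose level 6 (marginal profit stays positive).
Efficient level: k* = 4 (marginal profit ≥ marginal vibration damage through 4).
The doctor must at least cover the confectioner's forgone profit from cutting 6→4: 303 + 230 = 533.

$533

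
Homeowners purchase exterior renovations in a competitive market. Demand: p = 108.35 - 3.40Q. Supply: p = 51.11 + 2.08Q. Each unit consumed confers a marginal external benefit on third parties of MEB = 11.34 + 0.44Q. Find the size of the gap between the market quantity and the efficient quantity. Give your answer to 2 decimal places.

3.16 units

Market equilibrium (private): 51.11 + 2.08Q = 108.35 - 3.40Q → Q_m = 10.4453.
Social marginal benefit = demand + MEB = 119.69 - 2.96Q.
Set SMB = MC: 119.69 - 2.96Q = 51.11 + 2.08Q → Q* = 13.6071.
Gap = |10.4453 − 13.6071| = 3.1618.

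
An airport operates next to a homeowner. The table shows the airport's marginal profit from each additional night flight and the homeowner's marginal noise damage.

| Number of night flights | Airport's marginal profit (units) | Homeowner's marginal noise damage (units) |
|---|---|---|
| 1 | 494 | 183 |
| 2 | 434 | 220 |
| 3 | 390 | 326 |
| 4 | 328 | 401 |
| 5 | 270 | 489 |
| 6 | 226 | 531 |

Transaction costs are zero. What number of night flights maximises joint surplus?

Bargaining reaches the level where marginal profit last exceeds marginal noise damage.
That holds through level 3 (390 ≥ 326) but not at 4 (328 < 401).

3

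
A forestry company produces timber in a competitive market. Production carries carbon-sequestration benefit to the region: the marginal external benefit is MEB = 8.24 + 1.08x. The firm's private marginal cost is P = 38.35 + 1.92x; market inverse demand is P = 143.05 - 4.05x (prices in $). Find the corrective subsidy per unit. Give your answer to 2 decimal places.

subsidy = $33.18 per unit

Social marginal cost = private MC − MEB = 30.11 + 0.84x.
Set SMC = demand: 30.11 + 0.84x = 143.05 - 4.05x → x* = 23.0961.
The Pigouvian subsidy equals MEB at x*: 8.24 + 1.08×23.0961 = 33.1838.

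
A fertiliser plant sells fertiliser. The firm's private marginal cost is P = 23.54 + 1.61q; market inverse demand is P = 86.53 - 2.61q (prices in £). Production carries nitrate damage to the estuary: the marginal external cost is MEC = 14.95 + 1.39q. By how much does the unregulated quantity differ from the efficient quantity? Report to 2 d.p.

Market equilibrium (private): 23.54 + 1.61q = 86.53 - 2.61q → q_m = 14.9265.
Social marginal cost = private MC + MEC = 38.49 + 3.00q.
Set SMC = demand: 38.49 + 3.00q = 86.53 - 2.61q → q* = 8.5633.
Gap = |14.9265 − 8.5633| = 6.3632.

6.36 units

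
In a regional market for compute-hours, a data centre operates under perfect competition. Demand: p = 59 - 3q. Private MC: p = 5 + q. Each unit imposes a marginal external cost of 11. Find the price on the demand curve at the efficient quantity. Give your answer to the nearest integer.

P = 27

Social marginal cost = private MC + MEC = 16 + q.
Set SMC = demand: 16 + q = 59 - 3q → q* = 10.7500.
Consumer price on the demand curve at q*: 59 − 3×10.7500 = 26.7500.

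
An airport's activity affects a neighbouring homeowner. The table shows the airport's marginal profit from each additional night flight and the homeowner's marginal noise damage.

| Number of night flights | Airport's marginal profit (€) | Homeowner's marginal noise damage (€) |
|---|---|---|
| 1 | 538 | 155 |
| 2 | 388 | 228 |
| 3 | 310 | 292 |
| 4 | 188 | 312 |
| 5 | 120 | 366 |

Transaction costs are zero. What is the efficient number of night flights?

Bargaining reaches the level where marginal profit last exceeds marginal noise damage.
That holds through level 3 (310 ≥ 292) but not at 4 (188 < 312).

3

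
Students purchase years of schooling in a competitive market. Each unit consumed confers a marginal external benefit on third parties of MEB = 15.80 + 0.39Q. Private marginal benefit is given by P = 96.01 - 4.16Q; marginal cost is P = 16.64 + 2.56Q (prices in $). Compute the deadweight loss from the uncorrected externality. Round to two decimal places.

Market equilibrium (private): 16.64 + 2.56Q = 96.01 - 4.16Q → Q_m = 11.8110.
Social marginal benefit = demand + MEB = 111.81 - 3.77Q.
Set SMB = MC: 111.81 - 3.77Q = 16.64 + 2.56Q → Q* = 15.0348.
The welfare-loss triangle has base |Q_m − Q*| and height MEB(Q_m) (the vertical gap between SMB and MC is zero at Q* and MEB at Q_m).
DWL = ½ × 3.2238 × 20.4063 = 32.8929.

DWL = $32.89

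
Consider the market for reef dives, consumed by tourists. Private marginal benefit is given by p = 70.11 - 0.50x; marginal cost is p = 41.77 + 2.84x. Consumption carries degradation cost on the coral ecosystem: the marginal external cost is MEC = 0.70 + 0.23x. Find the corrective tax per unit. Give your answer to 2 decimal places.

Social marginal benefit = demand − MEC = 69.41 - 0.73x.
Set SMB = MC: 69.41 - 0.73x = 41.77 + 2.84x → x* = 7.7423.
The Pigouvian tax equals MEC at x*: 0.70 + 0.23×7.7423 = 2.4807.

tax = 2.48 per unit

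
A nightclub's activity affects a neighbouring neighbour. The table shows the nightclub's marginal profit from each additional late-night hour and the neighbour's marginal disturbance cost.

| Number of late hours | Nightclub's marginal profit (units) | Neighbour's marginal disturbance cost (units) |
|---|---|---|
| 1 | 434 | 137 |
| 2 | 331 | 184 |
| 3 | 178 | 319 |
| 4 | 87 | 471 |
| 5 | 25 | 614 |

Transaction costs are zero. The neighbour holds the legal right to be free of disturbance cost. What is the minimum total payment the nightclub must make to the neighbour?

Efficient level: marginal profit ≥ marginal disturbance cost through level 2, so k* = 2.
With the neighbour holding the right, the nightclub must at least compensate total damage at k*: 137 + 184 = 321.

321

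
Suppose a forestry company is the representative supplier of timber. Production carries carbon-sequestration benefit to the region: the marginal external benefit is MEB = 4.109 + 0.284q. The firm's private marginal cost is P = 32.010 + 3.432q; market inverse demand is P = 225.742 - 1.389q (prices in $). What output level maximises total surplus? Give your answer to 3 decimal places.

q* = 43.606

Social marginal cost = private MC − MEB = 27.901 + 3.148q.
Set SMC = demand: 27.901 + 3.148q = 225.742 - 1.389q → q* = 43.6061.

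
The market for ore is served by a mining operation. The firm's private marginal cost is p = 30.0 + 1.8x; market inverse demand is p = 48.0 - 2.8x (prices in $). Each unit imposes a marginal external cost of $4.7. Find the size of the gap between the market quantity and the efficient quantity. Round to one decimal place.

1.0 units

Market equilibrium (private): 30.0 + 1.8x = 48.0 - 2.8x → x_m = 3.9130.
Social marginal cost = private MC + MEC = 34.7 + 1.8x.
Set SMC = demand: 34.7 + 1.8x = 48.0 - 2.8x → x* = 2.8913.
Gap = |3.9130 − 2.8913| = 1.0217.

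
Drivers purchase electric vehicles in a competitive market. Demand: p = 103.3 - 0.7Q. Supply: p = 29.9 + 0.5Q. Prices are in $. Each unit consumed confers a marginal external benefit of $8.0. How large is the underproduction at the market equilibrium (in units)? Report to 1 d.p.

Market equilibrium (private): 29.9 + 0.5Q = 103.3 - 0.7Q → Q_m = 61.1667.
Social marginal benefit = demand + MEB = 111.3 - 0.7Q.
Set SMB = MC: 111.3 - 0.7Q = 29.9 + 0.5Q → Q* = 67.8333.
Gap = |61.1667 − 67.8333| = 6.6666.

6.7 units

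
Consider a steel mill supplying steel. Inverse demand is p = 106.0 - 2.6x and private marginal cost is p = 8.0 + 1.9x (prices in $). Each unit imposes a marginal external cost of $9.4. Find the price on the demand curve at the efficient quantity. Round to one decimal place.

Social marginal cost = private MC + MEC = 17.4 + 1.9x.
Set SMC = demand: 17.4 + 1.9x = 106.0 - 2.6x → x* = 19.6889.
Consumer price on the demand curve at x*: 106.0 − 2.6×19.6889 = 54.8089.

P = $54.8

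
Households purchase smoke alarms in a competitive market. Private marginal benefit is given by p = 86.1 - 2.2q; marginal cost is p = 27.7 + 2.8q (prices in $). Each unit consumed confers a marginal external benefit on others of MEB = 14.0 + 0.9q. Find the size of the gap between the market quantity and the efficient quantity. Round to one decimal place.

6.0 units

Market equilibrium (private): 27.7 + 2.8q = 86.1 - 2.2q → q_m = 11.6800.
Social marginal benefit = demand + MEB = 100.1 - 1.3q.
Set SMB = MC: 100.1 - 1.3q = 27.7 + 2.8q → q* = 17.6585.
Gap = |11.6800 − 17.6585| = 5.9785.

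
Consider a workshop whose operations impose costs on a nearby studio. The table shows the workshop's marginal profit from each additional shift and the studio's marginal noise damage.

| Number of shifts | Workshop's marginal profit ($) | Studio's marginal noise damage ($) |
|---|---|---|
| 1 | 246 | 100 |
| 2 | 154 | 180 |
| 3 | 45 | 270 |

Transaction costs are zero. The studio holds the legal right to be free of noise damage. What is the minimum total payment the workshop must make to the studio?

$100

Efficient level: marginal profit ≥ marginal noise damage through level 1, so k* = 1.
With the studio holding the right, the workshop must at least compensate total damage at k*: 100 = 100.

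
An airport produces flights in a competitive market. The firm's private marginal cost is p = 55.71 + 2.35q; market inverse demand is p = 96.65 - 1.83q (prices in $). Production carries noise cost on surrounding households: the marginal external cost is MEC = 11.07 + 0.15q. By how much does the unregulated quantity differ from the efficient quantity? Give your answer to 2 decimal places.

Market equilibrium (private): 55.71 + 2.35q = 96.65 - 1.83q → q_m = 9.7943.
Social marginal cost = private MC + MEC = 66.78 + 2.50q.
Set SMC = demand: 66.78 + 2.50q = 96.65 - 1.83q → q* = 6.8984.
Gap = |9.7943 − 6.8984| = 2.8959.

2.90 units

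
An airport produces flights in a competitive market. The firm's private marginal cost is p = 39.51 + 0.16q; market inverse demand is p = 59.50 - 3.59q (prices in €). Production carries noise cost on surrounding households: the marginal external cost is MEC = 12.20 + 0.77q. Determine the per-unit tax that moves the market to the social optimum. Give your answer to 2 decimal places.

tax = €13.53 per unit

Social marginal cost = private MC + MEC = 51.71 + 0.93q.
Set SMC = demand: 51.71 + 0.93q = 59.50 - 3.59q → q* = 1.7235.
The Pigouvian tax equals MEC at q*: 12.20 + 0.77×1.7235 = 13.5271.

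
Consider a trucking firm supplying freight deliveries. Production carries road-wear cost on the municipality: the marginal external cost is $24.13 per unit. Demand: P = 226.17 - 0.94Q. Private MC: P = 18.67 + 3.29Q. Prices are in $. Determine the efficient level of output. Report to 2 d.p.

Q* = 43.35

Social marginal cost = private MC + MEC = 42.80 + 3.29Q.
Set SMC = demand: 42.80 + 3.29Q = 226.17 - 0.94Q → Q* = 43.3499.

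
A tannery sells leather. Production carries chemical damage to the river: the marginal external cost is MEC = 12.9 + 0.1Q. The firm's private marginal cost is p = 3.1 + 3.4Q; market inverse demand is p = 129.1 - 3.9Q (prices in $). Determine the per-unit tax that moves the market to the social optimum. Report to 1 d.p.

tax = $14.4 per unit

Social marginal cost = private MC + MEC = 16.0 + 3.5Q.
Set SMC = demand: 16.0 + 3.5Q = 129.1 - 3.9Q → Q* = 15.2838.
The Pigouvian tax equals MEC at Q*: 12.9 + 0.1×15.2838 = 14.4284.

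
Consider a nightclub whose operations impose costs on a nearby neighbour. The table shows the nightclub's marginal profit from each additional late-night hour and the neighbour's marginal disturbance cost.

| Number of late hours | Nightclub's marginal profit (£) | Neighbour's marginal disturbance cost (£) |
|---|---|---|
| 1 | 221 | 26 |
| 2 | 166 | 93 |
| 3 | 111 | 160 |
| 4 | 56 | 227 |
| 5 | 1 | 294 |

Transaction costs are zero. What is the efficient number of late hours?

Bargaining reaches the level where marginal profit last exceeds marginal disturbance cost.
That holds through level 2 (166 ≥ 93) but not at 3 (111 < 160).

2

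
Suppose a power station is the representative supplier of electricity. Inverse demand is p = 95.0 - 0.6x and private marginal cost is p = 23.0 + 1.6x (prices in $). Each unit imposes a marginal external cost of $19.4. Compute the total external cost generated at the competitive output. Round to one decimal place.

Market equilibrium (private): 23.0 + 1.6x = 95.0 - 0.6x → x_m = 32.7273.
Total external cost = MEC × x_m = 19.4 × 32.7273 = 634.9096.

$634.9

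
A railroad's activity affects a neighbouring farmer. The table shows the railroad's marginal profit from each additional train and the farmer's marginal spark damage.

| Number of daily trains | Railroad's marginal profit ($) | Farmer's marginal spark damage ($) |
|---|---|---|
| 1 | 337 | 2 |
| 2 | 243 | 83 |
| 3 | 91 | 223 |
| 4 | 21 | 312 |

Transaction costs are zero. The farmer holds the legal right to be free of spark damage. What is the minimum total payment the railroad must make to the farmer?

$85

Efficient level: marginal profit ≥ marginal spark damage through level 2, so k* = 2.
With the farmer holding the right, the railroad must at least compensate total damage at k*: 2 + 83 = 85.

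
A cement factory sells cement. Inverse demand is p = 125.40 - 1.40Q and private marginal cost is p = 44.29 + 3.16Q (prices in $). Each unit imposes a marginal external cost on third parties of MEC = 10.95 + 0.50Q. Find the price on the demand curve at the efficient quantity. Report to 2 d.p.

P = $105.99

Social marginal cost = private MC + MEC = 55.24 + 3.66Q.
Set SMC = demand: 55.24 + 3.66Q = 125.40 - 1.40Q → Q* = 13.8656.
Consumer price on the demand curve at Q*: 125.40 − 1.40×13.8656 = 105.9882.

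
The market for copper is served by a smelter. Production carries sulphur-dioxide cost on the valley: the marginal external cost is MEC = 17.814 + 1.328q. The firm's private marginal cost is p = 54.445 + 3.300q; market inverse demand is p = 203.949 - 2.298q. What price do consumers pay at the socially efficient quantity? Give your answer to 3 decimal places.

Social marginal cost = private MC + MEC = 72.259 + 4.628q.
Set SMC = demand: 72.259 + 4.628q = 203.949 - 2.298q → q* = 19.0139.
Consumer price on the demand curve at q*: 203.949 − 2.298×19.0139 = 160.2551.

P = 160.255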